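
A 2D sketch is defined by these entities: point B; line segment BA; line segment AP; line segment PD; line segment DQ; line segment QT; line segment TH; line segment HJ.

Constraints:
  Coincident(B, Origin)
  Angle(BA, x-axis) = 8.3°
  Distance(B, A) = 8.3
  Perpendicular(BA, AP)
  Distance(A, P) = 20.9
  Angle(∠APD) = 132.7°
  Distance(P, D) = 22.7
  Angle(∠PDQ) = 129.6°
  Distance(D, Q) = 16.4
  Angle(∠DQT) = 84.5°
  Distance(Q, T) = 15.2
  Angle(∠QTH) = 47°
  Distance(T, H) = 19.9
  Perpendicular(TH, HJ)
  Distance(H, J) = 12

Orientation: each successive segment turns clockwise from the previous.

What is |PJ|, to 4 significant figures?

35.66

∠QTH = 47.0° gives TH at -47.90° from the x-axis; with |TH| = 19.9, H = (-4.815, -36.92). TH ⟂ HJ, so HJ runs at -137.9°; with |HJ| = 12.0, J = (-13.72, -44.96). Then |PJ| = |J − P| = 35.66.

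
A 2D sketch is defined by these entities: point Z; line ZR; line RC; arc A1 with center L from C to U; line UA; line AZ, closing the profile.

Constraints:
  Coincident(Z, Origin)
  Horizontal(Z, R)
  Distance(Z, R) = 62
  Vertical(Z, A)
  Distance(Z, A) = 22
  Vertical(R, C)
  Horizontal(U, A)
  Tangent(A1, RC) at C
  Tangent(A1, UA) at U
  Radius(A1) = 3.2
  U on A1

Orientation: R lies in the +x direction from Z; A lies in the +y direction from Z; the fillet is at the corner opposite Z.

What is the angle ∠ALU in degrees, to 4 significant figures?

86.88°

Z is at the origin; ZR is horizontal with |ZR| = 62.0 and R on the +x side, so R = (62.00, 0.000). ZA is vertical with |ZA| = 22.0 and A on the +y side, so A = (0.000, 22.00). The virtual corner opposite Z is at (62.00, 22.00). A1 meets RC tangentially, so LC is at right angles to RC and A1 meets UA tangentially, so LU is at right angles to UA, with radius 3.2, so the center L sits 3.2 in from both sides at L = (58.80, 18.80). That places the tangent points at C = (62.00, 18.80) on RC and U = (58.80, 22.00) on UA. Then cos ∠ALU = LA·LU / (|LA||LU|), giving 86.88°.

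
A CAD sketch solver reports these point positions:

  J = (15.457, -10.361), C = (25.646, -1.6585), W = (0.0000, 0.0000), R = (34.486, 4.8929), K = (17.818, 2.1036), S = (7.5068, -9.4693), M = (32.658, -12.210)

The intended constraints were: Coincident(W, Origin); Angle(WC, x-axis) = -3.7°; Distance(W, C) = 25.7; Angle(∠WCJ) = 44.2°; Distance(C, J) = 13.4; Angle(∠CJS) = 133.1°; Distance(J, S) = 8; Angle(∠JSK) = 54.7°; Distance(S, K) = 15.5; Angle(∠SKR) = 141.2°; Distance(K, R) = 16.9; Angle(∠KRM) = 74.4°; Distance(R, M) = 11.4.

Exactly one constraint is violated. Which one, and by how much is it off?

Distance(R, M) = 11.4 — off by 5.80.

W = (0.00, 0.00) ✓; WC at -3.700° ✓; |WC| = 25.70 ✓; ∠WCJ = 44.20° ✓; |CJ| = 13.40 ✓; ∠CJS = 133.1° ✓; |JS| = 8.000 ✓; ∠JSK = 54.70° ✓; |SK| = 15.50 ✓; ∠SKR = 141.2° ✓; |KR| = 16.90 ✓; ∠KRM = 74.40° ✓; |RM| = 17.20 ✗.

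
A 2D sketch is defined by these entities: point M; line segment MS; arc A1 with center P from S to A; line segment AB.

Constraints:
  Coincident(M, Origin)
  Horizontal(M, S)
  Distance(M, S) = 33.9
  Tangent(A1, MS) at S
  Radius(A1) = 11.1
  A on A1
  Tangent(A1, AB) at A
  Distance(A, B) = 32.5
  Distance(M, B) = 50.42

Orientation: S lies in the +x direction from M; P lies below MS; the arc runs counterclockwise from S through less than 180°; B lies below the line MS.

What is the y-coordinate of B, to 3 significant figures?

-44.1

Checks: ∠(PS, SM) = 90.00° ✓; |PS| = 11.10 ✓; |PA| = 11.10 ✓; ∠(PA, AB) = 90.00° ✓; |AB| = 32.50 ✓; |MB| = 50.42 ✓.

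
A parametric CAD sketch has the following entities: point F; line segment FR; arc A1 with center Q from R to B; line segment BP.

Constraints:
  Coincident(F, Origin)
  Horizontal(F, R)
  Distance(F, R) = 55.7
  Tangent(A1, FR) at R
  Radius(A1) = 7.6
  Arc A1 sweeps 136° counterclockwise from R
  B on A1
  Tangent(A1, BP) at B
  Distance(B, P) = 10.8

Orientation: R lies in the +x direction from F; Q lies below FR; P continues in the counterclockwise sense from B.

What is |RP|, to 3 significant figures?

20.7

On A1, R sits at bearing 90° from Q; a 136° counterclockwise sweep puts B at bearing 226°, so B = Q + 7.6·(cos 226°, sin 226°) = (50.4, -13.1). Since A1 is tangent to BP there, QB ⟂ BP, so BP runs along (−sin 226°, cos 226°); with |BP| = 10.8, P = (58.2, -20.6). Then |RP| = |P − R| = 20.7.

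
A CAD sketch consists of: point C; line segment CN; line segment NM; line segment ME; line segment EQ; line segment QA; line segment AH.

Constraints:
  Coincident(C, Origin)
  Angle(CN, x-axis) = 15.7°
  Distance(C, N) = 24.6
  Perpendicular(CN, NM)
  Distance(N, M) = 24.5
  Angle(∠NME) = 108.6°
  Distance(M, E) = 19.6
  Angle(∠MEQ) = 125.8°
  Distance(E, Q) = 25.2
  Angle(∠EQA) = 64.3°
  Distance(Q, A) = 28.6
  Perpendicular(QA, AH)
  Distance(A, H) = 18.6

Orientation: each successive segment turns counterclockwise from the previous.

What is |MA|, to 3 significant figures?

26.2

C is at the origin; CN runs at 15.7° with length 24.6, so N = (23.7, 6.66). CN is perpendicular to NM, so NM runs at 106°; with |NM| = 24.5, M = (17.1, 30.2). ∠NME = 108.6° gives ME at 177° from the x-axis; with |ME| = 19.6, E = (-2.52, 31.2). ∠MEQ = 125.8° gives EQ at -129° from the x-axis; with |EQ| = 25.2, Q = (-18.3, 11.6). ∠EQA = 64.3° gives QA at -13.0° from the x-axis; with |QA| = 28.6, A = (9.59, 5.13). Then |MA| = |A − M| = 26.2.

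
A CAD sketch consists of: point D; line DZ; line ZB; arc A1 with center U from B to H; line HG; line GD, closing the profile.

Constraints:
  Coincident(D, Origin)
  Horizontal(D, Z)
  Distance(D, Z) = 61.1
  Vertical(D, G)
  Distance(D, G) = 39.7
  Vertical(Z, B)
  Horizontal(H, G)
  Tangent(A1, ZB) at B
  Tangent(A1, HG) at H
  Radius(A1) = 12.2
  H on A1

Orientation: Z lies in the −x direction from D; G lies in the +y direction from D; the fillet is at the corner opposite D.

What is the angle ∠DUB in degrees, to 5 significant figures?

150.65°

The virtual corner opposite D is at (-61.100, 39.700). A1 meets ZB tangentially, so UB is at right angles to ZB and since A1 is tangent to HG there, UH ⟂ HG, with radius 12.2, so the center U sits 12.2 in from both sides at U = (-48.900, 27.500). That places the tangent points at B = (-61.100, 27.500) on ZB and H = (-48.900, 39.700) on HG. Then cos ∠DUB = UD·UB / (|UD||UB|), giving 150.65°.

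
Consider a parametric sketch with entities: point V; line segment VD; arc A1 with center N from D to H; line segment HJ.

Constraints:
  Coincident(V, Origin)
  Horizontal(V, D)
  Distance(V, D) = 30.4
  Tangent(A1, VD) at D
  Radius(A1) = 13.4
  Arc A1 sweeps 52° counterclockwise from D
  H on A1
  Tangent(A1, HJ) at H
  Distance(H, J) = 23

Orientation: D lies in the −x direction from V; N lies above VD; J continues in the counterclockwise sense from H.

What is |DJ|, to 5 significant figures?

33.952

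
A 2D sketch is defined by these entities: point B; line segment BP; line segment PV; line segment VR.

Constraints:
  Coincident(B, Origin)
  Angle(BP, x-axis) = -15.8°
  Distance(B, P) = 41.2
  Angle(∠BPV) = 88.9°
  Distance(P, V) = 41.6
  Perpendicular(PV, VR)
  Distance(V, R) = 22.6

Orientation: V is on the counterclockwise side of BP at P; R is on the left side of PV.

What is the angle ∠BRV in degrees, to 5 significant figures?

114.49°

∠BPV = 88.9°, so PV runs at -15.8° + (180° − 88.9°) = 75.300° from the x-axis; with |PV| = 41.6, V = P + 41.6·(cos 75.300°, sin 75.300°) = (50.200, 29.020). PV is perpendicular to VR; with |VR| = 22.6 on the left of PV, R = V + 22.6·(-0.96727, 0.25376) = (28.339, 34.755). Then cos ∠BRV = RB·RV / (|RB||RV|), giving 114.49°.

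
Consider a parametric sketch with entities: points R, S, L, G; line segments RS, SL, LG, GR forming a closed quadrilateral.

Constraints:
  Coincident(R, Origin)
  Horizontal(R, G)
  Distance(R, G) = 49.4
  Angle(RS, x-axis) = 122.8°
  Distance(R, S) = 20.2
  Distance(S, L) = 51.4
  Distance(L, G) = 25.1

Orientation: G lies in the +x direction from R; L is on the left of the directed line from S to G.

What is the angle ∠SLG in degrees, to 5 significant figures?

104.76°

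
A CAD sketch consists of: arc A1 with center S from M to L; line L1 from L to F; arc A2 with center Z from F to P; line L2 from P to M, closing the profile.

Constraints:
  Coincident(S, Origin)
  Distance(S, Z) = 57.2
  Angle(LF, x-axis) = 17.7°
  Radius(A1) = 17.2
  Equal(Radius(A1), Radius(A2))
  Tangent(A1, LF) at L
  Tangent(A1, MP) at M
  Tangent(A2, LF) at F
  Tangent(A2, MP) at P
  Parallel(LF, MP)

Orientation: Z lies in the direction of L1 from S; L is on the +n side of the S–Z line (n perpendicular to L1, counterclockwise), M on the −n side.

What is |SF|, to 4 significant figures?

59.73

The slot axis is L1's direction at 17.7°, so u = (cos 17.7°, sin 17.7°) = (0.9527, 0.3040) and n = (−sin 17.7°, cos 17.7°) = (-0.3040, 0.9527). S is at the origin and Z lies 57.2 along u from S, so Z = 57.2·u = (54.49, 17.39). Tangency of A1 to both parallel lines with radius 17.2 puts L and M at S ± 17.2·n: L = (-5.229, 16.39), M = (5.229, -16.39). Equal radii place F and P the same way about Z: F = Z + 17.2·n = (49.26, 33.78), P = Z − 17.2·n = (59.72, 1.005). Then |SF| = |F − S| = 59.73.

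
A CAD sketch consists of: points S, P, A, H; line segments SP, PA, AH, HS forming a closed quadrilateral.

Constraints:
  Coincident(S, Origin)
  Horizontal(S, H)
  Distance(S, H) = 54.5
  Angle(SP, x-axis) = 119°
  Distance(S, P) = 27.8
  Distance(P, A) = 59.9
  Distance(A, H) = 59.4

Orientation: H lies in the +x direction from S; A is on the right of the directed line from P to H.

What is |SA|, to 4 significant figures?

33.06

S is at the origin; S and H share the same y with |SH| = 54.5 and H in +x, so H = (54.5, 0). SP runs at 119.0° with |SP| = 27.8, so P = (-13.48, 24.31). A is determined by |PA| = 59.9 and |AH| = 59.4 together: it lies at the intersection of circle(P, 59.9) and circle(H, 59.4). With |PH| = 72.20, the foot of the radical line on PH is 36.51 from P and the perpendicular offset is √(59.9² − 36.51²) = 47.49. Taking the right-of-PH solution: A = (4.907, -32.69).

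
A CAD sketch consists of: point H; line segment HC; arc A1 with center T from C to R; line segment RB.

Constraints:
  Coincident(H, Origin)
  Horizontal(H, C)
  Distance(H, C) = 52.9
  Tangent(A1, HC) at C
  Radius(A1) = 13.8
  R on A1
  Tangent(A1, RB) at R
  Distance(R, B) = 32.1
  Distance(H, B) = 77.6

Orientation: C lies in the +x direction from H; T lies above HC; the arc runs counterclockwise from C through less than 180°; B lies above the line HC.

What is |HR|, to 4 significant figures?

68.43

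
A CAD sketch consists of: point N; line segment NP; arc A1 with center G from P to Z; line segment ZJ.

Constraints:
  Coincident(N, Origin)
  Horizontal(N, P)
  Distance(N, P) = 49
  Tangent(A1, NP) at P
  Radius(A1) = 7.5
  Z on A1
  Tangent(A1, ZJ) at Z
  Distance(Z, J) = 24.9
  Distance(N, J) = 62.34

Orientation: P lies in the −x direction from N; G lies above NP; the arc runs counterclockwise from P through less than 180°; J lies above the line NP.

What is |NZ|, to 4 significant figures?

43.53

Checks: |GZ| = 7.500 ✓; ∠(GZ, ZJ) = 90.00° ✓; |ZJ| = 24.90 ✓; |NJ| = 62.34 ✓.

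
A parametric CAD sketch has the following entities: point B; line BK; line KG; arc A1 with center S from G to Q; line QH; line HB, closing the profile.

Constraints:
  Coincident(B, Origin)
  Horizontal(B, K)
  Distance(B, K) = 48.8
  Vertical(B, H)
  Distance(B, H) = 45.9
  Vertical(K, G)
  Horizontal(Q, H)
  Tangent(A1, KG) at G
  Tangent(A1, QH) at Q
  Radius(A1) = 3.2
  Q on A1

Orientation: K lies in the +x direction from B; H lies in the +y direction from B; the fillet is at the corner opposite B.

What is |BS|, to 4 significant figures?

62.47

B is at the origin; B and K share the same y with |BK| = 48.8 and K on the +x side, so K = (48.80, 0.000). B and H share the same x with |BH| = 45.9 and H on the +y side, so H = (0.000, 45.90). The virtual corner opposite B is at (48.80, 45.90). Since A1 is tangent to KG there, SG ⟂ KG and the tangent condition forces SQ to be normal to QH, with radius 3.2, so the center S sits 3.2 in from both sides at S = (45.60, 42.70). Then |BS| = |S − B| = 62.47.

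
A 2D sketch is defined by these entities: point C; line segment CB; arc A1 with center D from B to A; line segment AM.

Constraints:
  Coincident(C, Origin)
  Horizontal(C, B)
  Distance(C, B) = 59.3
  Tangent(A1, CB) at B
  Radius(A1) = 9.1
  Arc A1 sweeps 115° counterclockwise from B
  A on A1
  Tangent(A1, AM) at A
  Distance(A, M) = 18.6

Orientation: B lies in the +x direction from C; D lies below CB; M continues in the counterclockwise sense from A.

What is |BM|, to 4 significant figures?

29.81

C is at the origin; C and B share the same y with |CB| = 59.3 and B on the +x side, so B = (59.30, 0.000). A1 meets CB tangentially, so DB is at right angles to CB, so D = B + (0, -9.1) = (59.30, -9.100). On A1, B sits at bearing 90° from D; a 115° counterclockwise sweep puts A at bearing 205°, so A = D + 9.1·(cos 205°, sin 205°) = (51.05, -12.95). A1 meets AM tangentially, so DA is at right angles to AM, so AM runs along (−sin 205°, cos 205°); with |AM| = 18.6, M = (58.91, -29.80). Then |BM| = |M − B| = 29.81.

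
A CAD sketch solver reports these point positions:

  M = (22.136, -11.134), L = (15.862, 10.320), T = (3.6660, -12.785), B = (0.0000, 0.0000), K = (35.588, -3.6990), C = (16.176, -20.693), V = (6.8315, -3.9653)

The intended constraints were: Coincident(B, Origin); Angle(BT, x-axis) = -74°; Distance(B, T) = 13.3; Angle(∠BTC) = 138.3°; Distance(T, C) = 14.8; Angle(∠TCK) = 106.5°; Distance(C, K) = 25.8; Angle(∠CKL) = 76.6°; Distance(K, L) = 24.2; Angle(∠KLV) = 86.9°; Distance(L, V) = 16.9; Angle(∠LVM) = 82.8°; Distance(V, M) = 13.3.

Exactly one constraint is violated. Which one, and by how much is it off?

Distance(V, M) = 13.3 — off by 3.60.

B = (0.00, 0.00) ✓; BT at -74.00° ✓; |BT| = 13.30 ✓; ∠BTC = 138.3° ✓; |TC| = 14.80 ✓; ∠TCK = 106.5° ✓; |CK| = 25.80 ✓; ∠CKL = 76.60° ✓; |KL| = 24.20 ✓; ∠KLV = 86.90° ✓; |LV| = 16.90 ✓; ∠LVM = 82.80° ✓; |VM| = 16.90 ✗.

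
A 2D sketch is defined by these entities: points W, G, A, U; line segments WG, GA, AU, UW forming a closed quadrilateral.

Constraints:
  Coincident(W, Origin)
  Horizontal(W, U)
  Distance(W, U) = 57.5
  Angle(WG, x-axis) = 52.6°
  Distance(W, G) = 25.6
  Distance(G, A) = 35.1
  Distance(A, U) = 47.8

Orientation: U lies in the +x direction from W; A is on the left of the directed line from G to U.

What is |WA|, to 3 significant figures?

60.5

W is at the origin; WU is horizontal with |WU| = 57.5 and U in +x, so U = (57.5, 0). WG runs at 52.6° with |WG| = 25.6, so G = (15.5, 20.3). A is determined by |GA| = 35.1 and |AU| = 47.8 together: it lies at the intersection of circle(G, 35.1) and circle(U, 47.8). With |GU| = 46.6, the foot of the radical line on GU is 12.0 from G and the perpendicular offset is √(35.1² − 12.0²) = 33.0. Taking the left-of-GU solution: A = (40.7, 44.8).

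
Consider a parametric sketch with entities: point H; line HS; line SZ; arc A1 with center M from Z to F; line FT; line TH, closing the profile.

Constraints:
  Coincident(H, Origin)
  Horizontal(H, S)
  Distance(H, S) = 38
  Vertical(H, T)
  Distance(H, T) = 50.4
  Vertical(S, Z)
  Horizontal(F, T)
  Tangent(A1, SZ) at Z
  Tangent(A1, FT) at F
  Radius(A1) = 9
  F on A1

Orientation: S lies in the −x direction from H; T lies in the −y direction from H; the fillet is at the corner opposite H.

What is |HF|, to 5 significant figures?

58.148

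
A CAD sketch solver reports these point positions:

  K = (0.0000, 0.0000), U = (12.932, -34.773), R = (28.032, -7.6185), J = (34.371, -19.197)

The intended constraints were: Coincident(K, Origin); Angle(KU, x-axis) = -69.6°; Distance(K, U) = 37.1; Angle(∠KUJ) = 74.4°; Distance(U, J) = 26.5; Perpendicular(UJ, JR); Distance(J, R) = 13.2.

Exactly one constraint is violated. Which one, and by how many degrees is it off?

Perpendicular(UJ, JR) — off by 7.30°.

K = (0.00, 0.00) ✓; KU at -69.60° ✓; |KU| = 37.10 ✓; ∠KUJ = 74.40° ✓; |UJ| = 26.50 ✓; ∠(UJ, JR) = 82.70° ✗; |JR| = 13.20 ✓.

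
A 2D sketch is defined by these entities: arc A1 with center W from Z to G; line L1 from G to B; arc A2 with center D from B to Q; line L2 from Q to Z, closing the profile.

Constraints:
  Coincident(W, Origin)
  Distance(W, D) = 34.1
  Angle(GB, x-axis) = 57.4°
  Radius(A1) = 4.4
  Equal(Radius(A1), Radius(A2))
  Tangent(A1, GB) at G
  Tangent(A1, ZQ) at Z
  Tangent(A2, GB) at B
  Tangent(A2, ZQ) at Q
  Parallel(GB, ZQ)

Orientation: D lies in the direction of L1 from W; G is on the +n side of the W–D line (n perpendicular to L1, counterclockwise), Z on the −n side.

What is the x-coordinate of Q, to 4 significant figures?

22.08

Tangency of A1 to both parallel lines with radius 4.4 puts G and Z at W ± 4.4·n: G = (-3.707, 2.371), Z = (3.707, -2.371). Equal radii place B and Q the same way about D: B = D + 4.4·n = (14.67, 31.10), Q = D − 4.4·n = (22.08, 26.36). So Q.x = 22.08.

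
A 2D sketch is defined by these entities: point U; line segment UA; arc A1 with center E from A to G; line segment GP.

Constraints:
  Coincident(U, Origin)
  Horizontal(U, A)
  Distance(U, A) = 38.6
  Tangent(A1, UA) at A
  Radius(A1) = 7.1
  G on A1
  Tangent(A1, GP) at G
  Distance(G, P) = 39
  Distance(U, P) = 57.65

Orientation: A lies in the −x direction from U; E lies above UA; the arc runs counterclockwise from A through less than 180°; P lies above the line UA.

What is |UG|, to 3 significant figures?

32.4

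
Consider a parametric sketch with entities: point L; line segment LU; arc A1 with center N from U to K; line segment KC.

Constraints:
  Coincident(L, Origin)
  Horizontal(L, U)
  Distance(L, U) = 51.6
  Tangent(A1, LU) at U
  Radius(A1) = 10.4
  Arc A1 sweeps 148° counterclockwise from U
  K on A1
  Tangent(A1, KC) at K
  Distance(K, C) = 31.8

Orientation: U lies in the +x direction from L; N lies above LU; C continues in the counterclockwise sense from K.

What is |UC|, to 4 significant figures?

41.97

L is at the origin; L and U share the same y with |LU| = 51.6 and U on the +x side, so U = (51.60, 0.000). A1 meets LU tangentially, so NU is at right angles to LU, so N = U + (0, 10.4) = (51.60, 10.40). On A1, U sits at bearing -90° from N; a 148° counterclockwise sweep puts K at bearing 58°, so K = N + 10.4·(cos 58°, sin 58°) = (57.11, 19.22). The tangent condition forces NK to be normal to KC, so KC runs along (−sin 58°, cos 58°); with |KC| = 31.8, C = (30.14, 36.07). Then |UC| = |C − U| = 41.97.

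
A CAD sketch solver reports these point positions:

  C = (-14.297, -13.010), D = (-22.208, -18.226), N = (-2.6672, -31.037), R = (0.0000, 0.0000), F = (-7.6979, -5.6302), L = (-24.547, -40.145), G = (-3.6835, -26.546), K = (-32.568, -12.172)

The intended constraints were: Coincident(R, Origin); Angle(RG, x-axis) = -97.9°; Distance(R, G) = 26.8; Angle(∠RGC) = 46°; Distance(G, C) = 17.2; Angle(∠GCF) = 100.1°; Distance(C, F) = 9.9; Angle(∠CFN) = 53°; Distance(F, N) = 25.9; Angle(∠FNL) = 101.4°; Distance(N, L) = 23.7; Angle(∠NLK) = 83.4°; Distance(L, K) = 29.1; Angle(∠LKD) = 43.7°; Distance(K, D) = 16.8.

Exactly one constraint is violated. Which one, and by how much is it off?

Distance(K, D) = 16.8 — off by 4.80.

R = (0.00, 0.00) ✓; RG at -97.90° ✓; |RG| = 26.80 ✓; ∠RGC = 46.00° ✓; |GC| = 17.20 ✓; ∠GCF = 100.1° ✓; |CF| = 9.900 ✓; ∠CFN = 53.00° ✓; |FN| = 25.90 ✓; ∠FNL = 101.4° ✓; |NL| = 23.70 ✓; ∠NLK = 83.40° ✓; |LK| = 29.10 ✓; ∠LKD = 43.70° ✓; |KD| = 12.00 ✗.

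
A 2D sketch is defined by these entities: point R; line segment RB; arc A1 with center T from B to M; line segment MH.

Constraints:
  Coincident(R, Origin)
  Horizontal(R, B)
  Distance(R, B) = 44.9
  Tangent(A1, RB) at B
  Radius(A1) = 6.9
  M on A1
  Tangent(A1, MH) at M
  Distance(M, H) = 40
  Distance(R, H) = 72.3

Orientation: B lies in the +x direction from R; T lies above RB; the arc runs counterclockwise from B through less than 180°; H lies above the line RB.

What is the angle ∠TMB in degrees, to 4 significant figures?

47.87°

R is at the origin; RB is horizontal with |RB| = 44.9 and B on the +x side, so B = (44.90, 0.000). Since A1 is tangent to RB there, TB ⟂ RB, so T = B + (0, 6.9) = (44.90, 6.900). Since TM ⟂ MH (tangency), |TH| = √(6.9² + 40.0²) = 40.59 regardless of where M sits on A1. So H lies on both circle(R, 72.3) and circle(T, 40.59); the above-RB intersection is H = (55.77, 46.01). M is the foot of the tangent from H: M = (51.77, 6.209).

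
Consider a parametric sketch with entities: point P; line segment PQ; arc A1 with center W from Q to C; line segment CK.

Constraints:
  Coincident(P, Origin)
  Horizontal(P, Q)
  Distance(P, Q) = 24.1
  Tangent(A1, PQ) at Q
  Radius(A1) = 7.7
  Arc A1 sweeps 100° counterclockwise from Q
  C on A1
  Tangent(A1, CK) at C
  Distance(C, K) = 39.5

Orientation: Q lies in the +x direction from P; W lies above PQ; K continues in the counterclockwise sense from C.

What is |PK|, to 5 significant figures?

53.983

P is at the origin; PQ is horizontal with |PQ| = 24.1 and Q on the +x side, so Q = (24.100, 0.0000). The tangent condition forces WQ to be normal to PQ, so W = Q + (0, 7.7) = (24.100, 7.7000). On A1, Q sits at bearing -90° from W; a 100° counterclockwise sweep puts C at bearing 10°, so C = W + 7.7·(cos 10°, sin 10°) = (31.683, 9.0371). A1 meets CK tangentially, so WC is at right angles to CK, so CK runs along (−sin 10°, cos 10°); with |CK| = 39.5, K = (24.824, 47.937). Then |PK| = |K − P| = 53.983.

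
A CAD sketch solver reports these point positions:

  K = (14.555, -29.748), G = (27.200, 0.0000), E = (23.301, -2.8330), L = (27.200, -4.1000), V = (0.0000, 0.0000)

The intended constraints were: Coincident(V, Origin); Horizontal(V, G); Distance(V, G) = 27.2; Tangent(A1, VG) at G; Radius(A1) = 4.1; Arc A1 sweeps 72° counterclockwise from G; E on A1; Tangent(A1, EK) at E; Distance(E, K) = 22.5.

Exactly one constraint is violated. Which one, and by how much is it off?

Distance(E, K) = 22.5 — off by 5.80.

V = (0.00, 0.00) ✓; V.y = 0.00, G.y = 0.00 ✓; |VG| = 27.20 ✓; ∠(LG, GV) = 90.00° ✓; |LG| = 4.100 ✓; bearing(L→E) − bearing(L→G) = 72.00° ✓; |LE| = 4.100 ✓; ∠(LE, EK) = 90.00° ✓; |EK| = 28.30 ✗.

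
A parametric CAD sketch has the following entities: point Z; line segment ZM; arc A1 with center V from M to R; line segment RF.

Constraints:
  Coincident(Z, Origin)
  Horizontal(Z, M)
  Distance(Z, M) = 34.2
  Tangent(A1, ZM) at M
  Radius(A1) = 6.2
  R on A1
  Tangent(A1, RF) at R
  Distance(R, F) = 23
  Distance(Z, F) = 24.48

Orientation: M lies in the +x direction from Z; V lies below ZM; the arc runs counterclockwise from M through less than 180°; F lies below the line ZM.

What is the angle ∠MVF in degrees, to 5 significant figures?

124.46°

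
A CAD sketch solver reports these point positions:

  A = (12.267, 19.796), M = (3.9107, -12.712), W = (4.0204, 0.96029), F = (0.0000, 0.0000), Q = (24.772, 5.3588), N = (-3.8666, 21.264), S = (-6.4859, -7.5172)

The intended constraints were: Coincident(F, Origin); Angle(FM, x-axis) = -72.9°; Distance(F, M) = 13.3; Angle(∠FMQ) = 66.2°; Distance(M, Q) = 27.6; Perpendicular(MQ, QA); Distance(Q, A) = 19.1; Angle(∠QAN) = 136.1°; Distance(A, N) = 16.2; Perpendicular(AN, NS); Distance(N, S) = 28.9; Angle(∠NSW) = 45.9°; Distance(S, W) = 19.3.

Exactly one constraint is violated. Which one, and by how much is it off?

Distance(S, W) = 19.3 — off by 5.80.

F = (0.00, 0.00) ✓; FM at -72.90° ✓; |FM| = 13.30 ✓; ∠FMQ = 66.20° ✓; |MQ| = 27.60 ✓; ∠(MQ, QA) = 90.00° ✓; |QA| = 19.10 ✓; ∠QAN = 136.1° ✓; |AN| = 16.20 ✓; ∠(AN, NS) = 90.00° ✓; |NS| = 28.90 ✓; ∠NSW = 45.90° ✓; |SW| = 13.50 ✗.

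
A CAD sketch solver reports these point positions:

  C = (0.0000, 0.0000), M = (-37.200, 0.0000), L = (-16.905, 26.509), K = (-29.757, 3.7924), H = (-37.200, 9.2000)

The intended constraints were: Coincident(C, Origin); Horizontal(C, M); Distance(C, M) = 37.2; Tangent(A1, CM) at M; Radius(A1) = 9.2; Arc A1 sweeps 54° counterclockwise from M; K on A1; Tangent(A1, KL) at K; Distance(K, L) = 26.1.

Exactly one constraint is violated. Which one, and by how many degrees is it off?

Tangent(A1, KL) at K — off by 6.50°.

C = (0.00, 0.00) ✓; C.y = 0.00, M.y = 0.00 ✓; |CM| = 37.20 ✓; ∠(HM, MC) = 90.00° ✓; |HM| = 9.200 ✓; bearing(H→K) − bearing(H→M) = 54.00° ✓; |HK| = 9.200 ✓; ∠(HK, KL) = 83.50° ✗; |KL| = 26.10 ✓.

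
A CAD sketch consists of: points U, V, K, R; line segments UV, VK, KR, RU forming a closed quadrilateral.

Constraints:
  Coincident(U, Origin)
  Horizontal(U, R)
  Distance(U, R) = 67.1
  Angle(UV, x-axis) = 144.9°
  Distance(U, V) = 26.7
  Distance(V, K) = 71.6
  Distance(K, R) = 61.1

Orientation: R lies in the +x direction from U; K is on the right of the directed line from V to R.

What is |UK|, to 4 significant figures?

46.75

Checks: |VK| = 71.60 ✓; |KR| = 61.10 ✓.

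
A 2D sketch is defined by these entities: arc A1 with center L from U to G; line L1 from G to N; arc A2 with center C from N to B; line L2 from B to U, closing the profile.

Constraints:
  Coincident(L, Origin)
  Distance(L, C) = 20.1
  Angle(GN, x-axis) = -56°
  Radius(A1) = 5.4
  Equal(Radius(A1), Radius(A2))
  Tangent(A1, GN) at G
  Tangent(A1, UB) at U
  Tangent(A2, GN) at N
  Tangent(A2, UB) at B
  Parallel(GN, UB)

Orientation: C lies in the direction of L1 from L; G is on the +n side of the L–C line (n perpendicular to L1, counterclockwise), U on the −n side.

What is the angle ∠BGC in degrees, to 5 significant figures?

13.212°

Tangency of A1 to both parallel lines with radius 5.4 puts G and U at L ± 5.4·n: G = (4.4768, 3.0196), U = (-4.4768, -3.0196). Equal radii place N and B the same way about C: N = C + 5.4·n = (15.717, -13.644), B = C − 5.4·n = (6.7630, -19.683). Then cos ∠BGC = GB·GC / (|GB||GC|), giving 13.212°.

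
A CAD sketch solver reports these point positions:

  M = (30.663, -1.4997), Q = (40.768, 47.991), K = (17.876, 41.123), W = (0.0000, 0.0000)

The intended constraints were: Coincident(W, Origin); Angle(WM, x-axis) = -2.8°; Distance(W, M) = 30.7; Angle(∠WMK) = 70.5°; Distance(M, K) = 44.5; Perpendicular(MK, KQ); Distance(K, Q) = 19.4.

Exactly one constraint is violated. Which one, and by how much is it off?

Distance(K, Q) = 19.4 — off by 4.50.

W = (0.00, 0.00) ✓; WM at -2.800° ✓; |WM| = 30.70 ✓; ∠WMK = 70.50° ✓; |MK| = 44.50 ✓; ∠(MK, KQ) = 90.00° ✓; |KQ| = 23.90 ✗.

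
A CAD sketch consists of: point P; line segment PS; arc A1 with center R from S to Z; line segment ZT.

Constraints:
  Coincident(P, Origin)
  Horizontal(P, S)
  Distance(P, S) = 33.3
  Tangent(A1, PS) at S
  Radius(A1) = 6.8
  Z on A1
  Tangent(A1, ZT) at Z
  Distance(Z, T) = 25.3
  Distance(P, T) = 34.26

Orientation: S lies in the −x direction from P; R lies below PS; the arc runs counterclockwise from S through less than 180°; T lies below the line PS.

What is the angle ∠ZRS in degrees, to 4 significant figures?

138.6°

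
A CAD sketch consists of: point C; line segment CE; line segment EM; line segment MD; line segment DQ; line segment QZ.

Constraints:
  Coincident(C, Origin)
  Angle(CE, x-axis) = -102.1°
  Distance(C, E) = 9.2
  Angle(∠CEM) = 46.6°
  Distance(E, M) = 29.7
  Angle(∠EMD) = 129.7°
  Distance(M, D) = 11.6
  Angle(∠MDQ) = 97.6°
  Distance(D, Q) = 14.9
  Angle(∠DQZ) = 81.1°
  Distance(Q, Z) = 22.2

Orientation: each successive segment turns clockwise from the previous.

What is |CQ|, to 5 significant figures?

24.532

C is at the origin; CE runs at -102.1° with length 9.2, so E = (-1.9285, -8.9956). ∠CEM = 46.6° gives EM at 124.50° from the x-axis; with |EM| = 29.7, M = (-18.751, 15.481). ∠EMD = 129.7° gives MD at 74.200° from the x-axis; with |MD| = 11.6, D = (-15.592, 26.643). ∠MDQ = 97.6° gives DQ at -8.2000° from the x-axis; with |DQ| = 14.9, Q = (-0.84464, 24.517). Then |CQ| = |Q − C| = 24.532.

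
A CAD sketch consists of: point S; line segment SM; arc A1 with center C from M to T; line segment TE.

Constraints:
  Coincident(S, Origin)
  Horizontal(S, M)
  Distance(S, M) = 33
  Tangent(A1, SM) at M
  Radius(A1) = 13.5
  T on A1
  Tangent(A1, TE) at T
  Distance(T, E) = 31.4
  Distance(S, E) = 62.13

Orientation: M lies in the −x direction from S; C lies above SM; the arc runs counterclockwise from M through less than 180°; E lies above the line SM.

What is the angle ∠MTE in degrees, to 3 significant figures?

117°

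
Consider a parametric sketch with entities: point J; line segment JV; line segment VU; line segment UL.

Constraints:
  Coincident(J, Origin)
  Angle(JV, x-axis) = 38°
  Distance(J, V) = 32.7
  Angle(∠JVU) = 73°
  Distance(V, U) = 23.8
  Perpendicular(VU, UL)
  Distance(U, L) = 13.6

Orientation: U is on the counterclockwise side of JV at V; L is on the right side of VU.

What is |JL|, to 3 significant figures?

47.1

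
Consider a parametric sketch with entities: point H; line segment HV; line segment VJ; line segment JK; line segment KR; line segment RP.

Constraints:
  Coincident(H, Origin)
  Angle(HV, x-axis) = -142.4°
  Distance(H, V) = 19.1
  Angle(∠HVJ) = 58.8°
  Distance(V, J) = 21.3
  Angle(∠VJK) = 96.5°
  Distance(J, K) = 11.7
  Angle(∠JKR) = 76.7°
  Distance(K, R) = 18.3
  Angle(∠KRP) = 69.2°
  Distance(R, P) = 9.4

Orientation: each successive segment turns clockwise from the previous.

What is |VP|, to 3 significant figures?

8.88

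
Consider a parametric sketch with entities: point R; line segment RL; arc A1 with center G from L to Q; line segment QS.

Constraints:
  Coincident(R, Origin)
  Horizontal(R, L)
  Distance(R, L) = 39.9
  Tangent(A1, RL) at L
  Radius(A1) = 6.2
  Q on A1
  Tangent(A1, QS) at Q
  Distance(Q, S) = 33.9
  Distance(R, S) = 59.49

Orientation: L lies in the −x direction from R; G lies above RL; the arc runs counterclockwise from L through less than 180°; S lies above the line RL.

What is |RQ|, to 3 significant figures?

34.9

R is at the origin; RL is horizontal with |RL| = 39.9 and L on the −x side, so L = (-39.9, 0.00). The tangent condition forces GL to be normal to RL, so G = L + (0, 6.2) = (-39.9, 6.20). Since GQ ⟂ QS (tangency), |GS| = √(6.2² + 33.9²) = 34.5 regardless of where Q sits on A1. So S lies on both circle(R, 59.49) and circle(G, 34.5); the above-RL intersection is S = (-43.6, 40.5). Q is the foot of the tangent from S: Q = (-34.0, 7.97).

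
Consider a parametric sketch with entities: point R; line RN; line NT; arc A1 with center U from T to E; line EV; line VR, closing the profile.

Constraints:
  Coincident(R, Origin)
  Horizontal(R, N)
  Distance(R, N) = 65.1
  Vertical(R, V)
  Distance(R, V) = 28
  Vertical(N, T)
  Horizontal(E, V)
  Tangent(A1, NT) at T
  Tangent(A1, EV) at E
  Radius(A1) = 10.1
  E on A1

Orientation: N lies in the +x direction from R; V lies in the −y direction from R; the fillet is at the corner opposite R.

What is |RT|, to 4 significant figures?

67.52

The virtual corner opposite R is at (65.10, -28.00). Since A1 is tangent to NT there, UT ⟂ NT and the tangent condition forces UE to be normal to EV, with radius 10.1, so the center U sits 10.1 in from both sides at U = (55.00, -17.90). That places the tangent points at T = (65.10, -17.90) on NT and E = (55.00, -28.00) on EV. Then |RT| = |T − R| = 67.52.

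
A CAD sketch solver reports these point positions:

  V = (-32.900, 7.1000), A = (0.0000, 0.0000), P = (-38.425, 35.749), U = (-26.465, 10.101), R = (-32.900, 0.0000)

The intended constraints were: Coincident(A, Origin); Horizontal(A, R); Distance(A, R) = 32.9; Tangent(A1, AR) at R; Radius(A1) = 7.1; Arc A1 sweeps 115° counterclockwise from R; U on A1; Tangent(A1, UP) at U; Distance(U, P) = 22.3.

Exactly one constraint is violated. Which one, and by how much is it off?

Distance(U, P) = 22.3 — off by 6.00.

A = (0.00, 0.00) ✓; A.y = 0.00, R.y = 0.00 ✓; |AR| = 32.90 ✓; ∠(VR, RA) = 90.00° ✓; |VR| = 7.100 ✓; bearing(V→U) − bearing(V→R) = 115.0° ✓; |VU| = 7.100 ✓; ∠(VU, UP) = 90.00° ✓; |UP| = 28.30 ✗.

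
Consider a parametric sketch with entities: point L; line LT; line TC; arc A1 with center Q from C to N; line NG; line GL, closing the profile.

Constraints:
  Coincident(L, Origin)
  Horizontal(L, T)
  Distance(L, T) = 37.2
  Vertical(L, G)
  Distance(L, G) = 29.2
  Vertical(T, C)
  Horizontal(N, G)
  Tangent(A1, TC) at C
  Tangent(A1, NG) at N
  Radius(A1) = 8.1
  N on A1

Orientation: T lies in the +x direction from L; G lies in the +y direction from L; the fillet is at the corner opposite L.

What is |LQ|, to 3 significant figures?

35.9

LG is vertical with |LG| = 29.2 and G on the +y side, so G = (0.00, 29.2). The virtual corner opposite L is at (37.2, 29.2). Since A1 is tangent to TC there, QC ⟂ TC and tangency of A1 to NG means the radius QN is perpendicular to NG, with radius 8.1, so the center Q sits 8.1 in from both sides at Q = (29.1, 21.1). Then |LQ| = |Q − L| = 35.9.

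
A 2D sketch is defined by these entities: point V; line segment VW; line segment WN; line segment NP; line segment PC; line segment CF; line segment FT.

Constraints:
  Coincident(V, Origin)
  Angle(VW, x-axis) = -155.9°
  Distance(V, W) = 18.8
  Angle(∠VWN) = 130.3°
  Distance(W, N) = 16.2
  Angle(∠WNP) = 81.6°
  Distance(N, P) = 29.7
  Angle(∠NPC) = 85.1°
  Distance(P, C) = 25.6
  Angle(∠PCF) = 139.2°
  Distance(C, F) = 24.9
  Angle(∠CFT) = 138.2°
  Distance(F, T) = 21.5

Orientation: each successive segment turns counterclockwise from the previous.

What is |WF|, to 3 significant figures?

27.9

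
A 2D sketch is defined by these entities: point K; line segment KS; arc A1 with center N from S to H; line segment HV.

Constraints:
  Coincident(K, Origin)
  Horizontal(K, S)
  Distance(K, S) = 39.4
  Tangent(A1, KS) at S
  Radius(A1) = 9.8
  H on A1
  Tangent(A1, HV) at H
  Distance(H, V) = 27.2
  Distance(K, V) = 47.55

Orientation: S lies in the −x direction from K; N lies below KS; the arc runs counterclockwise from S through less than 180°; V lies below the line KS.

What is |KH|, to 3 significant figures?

49.6

Checks: K.y = 0.00, S.y = 0.00 ✓; |NH| = 9.800 ✓; ∠(NH, HV) = 90.00° ✓; |HV| = 27.20 ✓; |KV| = 47.55 ✓.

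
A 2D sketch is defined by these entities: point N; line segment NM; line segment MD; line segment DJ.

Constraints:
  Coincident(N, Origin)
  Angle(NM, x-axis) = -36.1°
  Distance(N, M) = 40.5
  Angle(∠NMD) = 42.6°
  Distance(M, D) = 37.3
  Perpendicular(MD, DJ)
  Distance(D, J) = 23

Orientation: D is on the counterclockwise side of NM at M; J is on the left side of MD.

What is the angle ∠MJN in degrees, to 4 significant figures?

62.17°

N is at the origin; NM runs at -36.1° with length 40.5, so M = 40.5·(cos -36.1°, sin -36.1°) = (32.72, -23.86). ∠NMD = 42.6°, so MD runs at -36.1° + (180° − 42.6°) = 101.3° from the x-axis; with |MD| = 37.3, D = M + 37.3·(cos 101.3°, sin 101.3°) = (25.41, 12.71). MD ⟂ DJ; with |DJ| = 23.0 on the left of MD, J = D + 23.0·(-0.9806, -0.1959) = (2.861, 8.208). Then cos ∠MJN = JM·JN / (|JM||JN|), giving 62.17°.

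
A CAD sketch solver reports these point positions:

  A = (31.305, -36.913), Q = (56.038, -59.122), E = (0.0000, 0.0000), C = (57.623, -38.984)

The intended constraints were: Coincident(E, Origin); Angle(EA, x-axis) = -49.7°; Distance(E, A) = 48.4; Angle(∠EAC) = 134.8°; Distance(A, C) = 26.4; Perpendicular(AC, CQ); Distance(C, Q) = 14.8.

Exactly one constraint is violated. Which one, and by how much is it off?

Distance(C, Q) = 14.8 — off by 5.40.

E = (0.00, 0.00) ✓; EA at -49.70° ✓; |EA| = 48.40 ✓; ∠EAC = 134.8° ✓; |AC| = 26.40 ✓; ∠(AC, CQ) = 90.00° ✓; |CQ| = 20.20 ✗.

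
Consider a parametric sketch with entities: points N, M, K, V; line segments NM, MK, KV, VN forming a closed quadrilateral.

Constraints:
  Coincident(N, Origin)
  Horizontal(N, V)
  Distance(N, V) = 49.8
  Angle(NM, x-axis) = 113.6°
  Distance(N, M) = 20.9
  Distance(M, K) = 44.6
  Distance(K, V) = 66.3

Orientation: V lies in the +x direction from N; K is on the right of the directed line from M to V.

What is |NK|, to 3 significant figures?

27.8

Checks: |MK| = 44.60 ✓; |KV| = 66.30 ✓.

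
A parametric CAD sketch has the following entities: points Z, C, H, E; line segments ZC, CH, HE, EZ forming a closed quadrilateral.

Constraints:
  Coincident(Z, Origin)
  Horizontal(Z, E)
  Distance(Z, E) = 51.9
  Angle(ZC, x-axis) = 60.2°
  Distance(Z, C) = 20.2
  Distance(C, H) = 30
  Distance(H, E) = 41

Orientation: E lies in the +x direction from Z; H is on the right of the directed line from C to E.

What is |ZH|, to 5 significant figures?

17.784

Checks: Z.y = 0.00, E.y = 0.00 ✓; |CH| = 30.00 ✓; |HE| = 41.00 ✓.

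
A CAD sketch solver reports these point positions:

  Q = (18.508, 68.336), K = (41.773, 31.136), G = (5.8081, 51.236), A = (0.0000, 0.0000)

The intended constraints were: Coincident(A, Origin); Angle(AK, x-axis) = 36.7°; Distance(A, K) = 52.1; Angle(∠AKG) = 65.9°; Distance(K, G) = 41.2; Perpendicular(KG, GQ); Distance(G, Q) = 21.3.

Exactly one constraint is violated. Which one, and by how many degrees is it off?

Perpendicular(KG, GQ) — off by 7.40°.

A = (0.00, 0.00) ✓; AK at 36.70° ✓; |AK| = 52.10 ✓; ∠AKG = 65.90° ✓; |KG| = 41.20 ✓; ∠(KG, GQ) = 97.40° ✗; |GQ| = 21.30 ✓.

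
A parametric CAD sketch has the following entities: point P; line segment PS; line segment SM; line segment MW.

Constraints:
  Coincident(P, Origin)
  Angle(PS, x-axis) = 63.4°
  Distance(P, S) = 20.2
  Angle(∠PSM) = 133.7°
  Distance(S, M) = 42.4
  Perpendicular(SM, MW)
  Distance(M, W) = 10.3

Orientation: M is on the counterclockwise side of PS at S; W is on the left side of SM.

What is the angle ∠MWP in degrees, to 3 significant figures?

94.4°

∠PSM = 133.7°, so SM runs at 63.4° + (180° − 133.7°) = 110° from the x-axis; with |SM| = 42.4, M = S + 42.4·(cos 110°, sin 110°) = (-5.25, 58.0). SM is perpendicular to MW; with |MW| = 10.3 on the left of SM, W = M + 10.3·(-0.941, -0.337) = (-14.9, 54.5). Then cos ∠MWP = WM·WP / (|WM||WP|), giving 94.4°.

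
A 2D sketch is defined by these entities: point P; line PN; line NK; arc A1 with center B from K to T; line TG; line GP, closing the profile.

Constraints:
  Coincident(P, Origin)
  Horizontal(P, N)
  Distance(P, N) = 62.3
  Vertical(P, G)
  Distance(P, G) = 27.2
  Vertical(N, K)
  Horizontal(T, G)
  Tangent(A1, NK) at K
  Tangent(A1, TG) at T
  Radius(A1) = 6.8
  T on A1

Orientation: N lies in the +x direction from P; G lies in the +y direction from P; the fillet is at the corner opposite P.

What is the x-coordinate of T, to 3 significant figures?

55.5

P is at the origin; PN is horizontal with |PN| = 62.3 and N on the +x side, so N = (62.3, 0.00). PG is vertical with |PG| = 27.2 and G on the +y side, so G = (0.00, 27.2). The virtual corner opposite P is at (62.3, 27.2). The tangent condition forces BK to be normal to NK and the tangent condition forces BT to be normal to TG, with radius 6.8, so the center B sits 6.8 in from both sides at B = (55.5, 20.4). That places the tangent points at K = (62.3, 20.4) on NK and T = (55.5, 27.2) on TG. So T.x = 55.5.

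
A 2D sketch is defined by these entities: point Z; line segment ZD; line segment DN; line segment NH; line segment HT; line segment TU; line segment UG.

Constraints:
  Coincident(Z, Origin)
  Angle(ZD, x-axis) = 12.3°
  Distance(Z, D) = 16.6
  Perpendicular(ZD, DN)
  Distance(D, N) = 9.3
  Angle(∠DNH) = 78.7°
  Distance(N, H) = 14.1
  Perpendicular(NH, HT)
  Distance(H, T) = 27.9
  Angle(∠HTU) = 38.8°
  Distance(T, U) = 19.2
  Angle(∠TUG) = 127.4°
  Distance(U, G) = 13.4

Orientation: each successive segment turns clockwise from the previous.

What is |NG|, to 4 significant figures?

5.266

Z is at the origin; ZD runs at 12.3° with length 16.6, so D = (16.22, 3.536). ZD ⟂ DN, so DN runs at -77.70°; with |DN| = 9.3, N = (18.20, -5.550). ∠DNH = 78.7° gives NH at -179.0° from the x-axis; with |NH| = 14.1, H = (4.102, -5.796). NH is perpendicular to HT, so HT runs at 91.00°; with |HT| = 27.9, T = (3.615, 22.10). ∠HTU = 38.8° gives TU at -50.20° from the x-axis; with |TU| = 19.2, U = (15.91, 7.348). ∠TUG = 127.4° gives UG at -102.8° from the x-axis; with |UG| = 13.4, G = (12.94, -5.719). Then |NG| = |G − N| = 5.266.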